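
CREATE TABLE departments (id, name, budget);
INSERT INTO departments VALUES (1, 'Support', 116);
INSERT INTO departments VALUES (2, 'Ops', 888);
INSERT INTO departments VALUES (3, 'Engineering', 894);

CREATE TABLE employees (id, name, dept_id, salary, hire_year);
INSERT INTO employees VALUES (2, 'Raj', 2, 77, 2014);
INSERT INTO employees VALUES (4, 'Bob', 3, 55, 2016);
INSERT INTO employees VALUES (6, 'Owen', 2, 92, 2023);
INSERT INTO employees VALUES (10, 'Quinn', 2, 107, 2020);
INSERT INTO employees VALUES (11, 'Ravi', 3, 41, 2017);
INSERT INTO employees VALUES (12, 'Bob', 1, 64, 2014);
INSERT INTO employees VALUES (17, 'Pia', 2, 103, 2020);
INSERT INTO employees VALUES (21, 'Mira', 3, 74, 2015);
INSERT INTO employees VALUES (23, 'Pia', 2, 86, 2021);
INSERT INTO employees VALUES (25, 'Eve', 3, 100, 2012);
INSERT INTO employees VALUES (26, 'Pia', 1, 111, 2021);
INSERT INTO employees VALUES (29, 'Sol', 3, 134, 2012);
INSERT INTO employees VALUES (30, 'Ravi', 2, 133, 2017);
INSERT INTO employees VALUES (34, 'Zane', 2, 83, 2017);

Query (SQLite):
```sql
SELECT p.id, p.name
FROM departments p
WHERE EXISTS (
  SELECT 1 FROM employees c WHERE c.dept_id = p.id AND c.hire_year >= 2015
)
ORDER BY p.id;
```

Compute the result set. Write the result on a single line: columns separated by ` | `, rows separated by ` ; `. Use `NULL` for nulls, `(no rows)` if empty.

For each departments row, check whether any employees with matching dept_id has hire_year >= 2015.
Keep rows where that is true.

1 | Support ; 2 | Ops ; 3 | Engineering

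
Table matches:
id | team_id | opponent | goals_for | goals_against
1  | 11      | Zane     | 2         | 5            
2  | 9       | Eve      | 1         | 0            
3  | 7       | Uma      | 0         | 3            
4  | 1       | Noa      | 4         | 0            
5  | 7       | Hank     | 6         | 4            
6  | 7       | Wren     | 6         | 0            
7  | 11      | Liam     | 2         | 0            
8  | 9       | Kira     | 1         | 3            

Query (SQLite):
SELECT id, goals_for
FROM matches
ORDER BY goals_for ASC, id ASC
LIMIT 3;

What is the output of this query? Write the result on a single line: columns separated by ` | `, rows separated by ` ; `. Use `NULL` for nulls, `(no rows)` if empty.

Sort by goals_for asc, tiebreak id asc: (0, id=3), (1, id=2), (1, id=8), (2, id=1), (2, id=7), (4, id=4) …. Take first 3.

3 | 0 ; 2 | 1 ; 8 | 1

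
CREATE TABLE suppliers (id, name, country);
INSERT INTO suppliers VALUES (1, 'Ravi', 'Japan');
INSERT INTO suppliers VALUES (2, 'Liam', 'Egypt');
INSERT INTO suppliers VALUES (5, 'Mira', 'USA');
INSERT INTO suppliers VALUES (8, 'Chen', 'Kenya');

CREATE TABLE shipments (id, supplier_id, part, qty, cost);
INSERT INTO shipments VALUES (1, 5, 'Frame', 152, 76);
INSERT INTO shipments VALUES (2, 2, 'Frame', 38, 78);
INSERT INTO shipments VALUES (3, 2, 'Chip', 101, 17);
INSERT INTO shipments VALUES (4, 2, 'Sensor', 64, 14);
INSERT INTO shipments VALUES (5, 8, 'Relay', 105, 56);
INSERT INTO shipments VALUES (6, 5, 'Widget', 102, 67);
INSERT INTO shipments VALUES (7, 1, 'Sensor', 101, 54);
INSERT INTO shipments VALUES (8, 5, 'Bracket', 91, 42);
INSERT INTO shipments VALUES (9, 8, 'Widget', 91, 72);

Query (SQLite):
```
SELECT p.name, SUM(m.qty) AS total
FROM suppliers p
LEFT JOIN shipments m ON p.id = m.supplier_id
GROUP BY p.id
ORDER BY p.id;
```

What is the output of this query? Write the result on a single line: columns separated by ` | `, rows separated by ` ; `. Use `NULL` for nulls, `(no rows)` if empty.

Ravi | 101 ; Liam | 203 ; Mira | 345 ; Chen | 196

LEFT JOIN keeps every suppliers row; unmatched ones get NULL for shipments columns.
Group by suppliers.id and compute SUM(m.qty). SUM over an all-NULL group is NULL.
  1: ids {7} → SUM(m.qty)=101
  2: ids {2, 3, 4} → SUM(m.qty)=203
  5: ids {1, 6, 8} → SUM(m.qty)=345
  8: ids {5, 9} → SUM(m.qty)=196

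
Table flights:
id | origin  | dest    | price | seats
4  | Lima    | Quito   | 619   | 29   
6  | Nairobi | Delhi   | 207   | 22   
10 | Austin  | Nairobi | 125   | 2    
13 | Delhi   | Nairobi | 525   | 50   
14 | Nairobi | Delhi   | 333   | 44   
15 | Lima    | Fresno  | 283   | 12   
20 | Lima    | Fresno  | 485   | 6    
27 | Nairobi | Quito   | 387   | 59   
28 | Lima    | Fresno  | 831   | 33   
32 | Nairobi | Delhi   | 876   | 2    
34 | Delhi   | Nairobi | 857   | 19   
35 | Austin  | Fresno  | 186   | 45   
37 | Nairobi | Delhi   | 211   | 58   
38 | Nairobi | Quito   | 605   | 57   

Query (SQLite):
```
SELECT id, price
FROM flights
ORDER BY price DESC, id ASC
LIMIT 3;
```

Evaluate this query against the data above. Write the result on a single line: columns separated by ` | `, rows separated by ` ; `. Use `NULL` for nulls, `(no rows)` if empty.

Sort by price desc, tiebreak id asc: (876, id=32), (857, id=34), (831, id=28), (619, id=4), (605, id=38), (525, id=13) …. Take first 3.

32 | 876 ; 34 | 857 ; 28 | 831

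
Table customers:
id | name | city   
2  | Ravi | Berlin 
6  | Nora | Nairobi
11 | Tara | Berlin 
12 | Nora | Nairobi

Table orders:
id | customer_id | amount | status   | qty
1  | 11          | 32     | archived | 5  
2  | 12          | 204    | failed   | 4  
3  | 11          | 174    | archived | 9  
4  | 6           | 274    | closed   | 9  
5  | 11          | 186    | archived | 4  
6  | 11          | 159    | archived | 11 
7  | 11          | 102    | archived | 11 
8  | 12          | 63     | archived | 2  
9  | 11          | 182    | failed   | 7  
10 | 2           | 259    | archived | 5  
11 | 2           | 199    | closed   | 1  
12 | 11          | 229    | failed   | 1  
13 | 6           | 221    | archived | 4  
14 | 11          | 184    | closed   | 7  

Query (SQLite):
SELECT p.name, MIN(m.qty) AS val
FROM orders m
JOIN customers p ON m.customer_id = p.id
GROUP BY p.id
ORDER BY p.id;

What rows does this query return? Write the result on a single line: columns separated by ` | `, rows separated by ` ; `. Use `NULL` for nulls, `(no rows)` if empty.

Join each orders row to its customers via customer_id.
Group joined rows by customers.id; compute MIN(m.qty) per group.
  2: ids {10, 11} → MIN(m.qty)=1
  6: ids {4, 13} → MIN(m.qty)=4
  11: ids {1, 3, 5, 6, 7, 9, 12, 14} → MIN(m.qty)=1
  12: ids {2, 8} → MIN(m.qty)=2

Ravi | 1 ; Nora | 4 ; Tara | 1 ; Nora | 2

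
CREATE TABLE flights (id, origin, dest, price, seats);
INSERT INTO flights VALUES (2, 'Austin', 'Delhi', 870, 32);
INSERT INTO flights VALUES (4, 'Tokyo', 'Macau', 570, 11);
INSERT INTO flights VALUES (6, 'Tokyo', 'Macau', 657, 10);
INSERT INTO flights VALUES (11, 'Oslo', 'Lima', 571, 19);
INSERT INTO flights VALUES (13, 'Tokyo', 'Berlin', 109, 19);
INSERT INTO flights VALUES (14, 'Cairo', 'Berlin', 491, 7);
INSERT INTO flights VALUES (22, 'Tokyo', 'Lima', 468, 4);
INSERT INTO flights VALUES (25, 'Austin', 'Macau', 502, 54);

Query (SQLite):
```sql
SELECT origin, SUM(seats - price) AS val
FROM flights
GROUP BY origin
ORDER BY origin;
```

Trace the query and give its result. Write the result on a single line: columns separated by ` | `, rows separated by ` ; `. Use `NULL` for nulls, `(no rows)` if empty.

For each row compute seats - price.
Group by origin; take SUM of the expression per group.
  Austin: ids {2, 25} → SUM(seats - price)=-1286
  Cairo: ids {14} → SUM(seats - price)=-484
  Oslo: ids {11} → SUM(seats - price)=-552
  Tokyo: ids {4, 6, 13, 22} → SUM(seats - price)=-1760

Austin | -1286 ; Cairo | -484 ; Oslo | -552 ; Tokyo | -1760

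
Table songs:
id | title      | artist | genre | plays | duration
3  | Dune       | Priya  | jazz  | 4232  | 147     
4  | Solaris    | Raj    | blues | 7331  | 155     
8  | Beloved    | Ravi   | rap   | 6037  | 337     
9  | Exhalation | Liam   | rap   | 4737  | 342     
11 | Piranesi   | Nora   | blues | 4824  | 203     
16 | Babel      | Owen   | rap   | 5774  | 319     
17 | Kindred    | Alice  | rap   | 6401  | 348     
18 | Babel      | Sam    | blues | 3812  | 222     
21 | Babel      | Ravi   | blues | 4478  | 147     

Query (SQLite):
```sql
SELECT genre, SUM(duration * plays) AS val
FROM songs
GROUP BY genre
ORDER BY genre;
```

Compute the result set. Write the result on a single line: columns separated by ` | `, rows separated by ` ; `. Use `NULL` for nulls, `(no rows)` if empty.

blues | 3620107 ; jazz | 622104 ; rap | 7723977

For each row compute duration * plays.
Group by genre; take SUM of the expression per group.
  blues: ids {4, 11, 18, 21} → SUM(duration * plays)=3620107
  jazz: ids {3} → SUM(duration * plays)=622104
  rap: ids {8, 9, 16, 17} → SUM(duration * plays)=7723977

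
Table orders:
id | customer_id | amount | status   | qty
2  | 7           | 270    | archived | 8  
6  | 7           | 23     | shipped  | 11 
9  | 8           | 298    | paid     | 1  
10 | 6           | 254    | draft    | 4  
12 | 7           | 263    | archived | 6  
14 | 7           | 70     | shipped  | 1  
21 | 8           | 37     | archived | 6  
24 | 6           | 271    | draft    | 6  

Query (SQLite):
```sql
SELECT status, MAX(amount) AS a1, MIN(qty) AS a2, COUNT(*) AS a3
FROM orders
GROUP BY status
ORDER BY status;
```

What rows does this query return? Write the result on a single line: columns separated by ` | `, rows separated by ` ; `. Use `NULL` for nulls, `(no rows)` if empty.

Group orders by status.
Per group compute: MAX(amount), MIN(qty), COUNT(*).
  archived: ids {2, 12, 21} → MAX(amount)=270, MIN(qty)=6, COUNT(*)=3
  draft: ids {10, 24} → MAX(amount)=271, MIN(qty)=4, COUNT(*)=2
  paid: ids {9} → MAX(amount)=298, MIN(qty)=1, COUNT(*)=1
  shipped: ids {6, 14} → MAX(amount)=70, MIN(qty)=1, COUNT(*)=2

archived | 270 | 6 | 3 ; draft | 271 | 4 | 2 ; paid | 298 | 1 | 1 ; shipped | 70 | 1 | 2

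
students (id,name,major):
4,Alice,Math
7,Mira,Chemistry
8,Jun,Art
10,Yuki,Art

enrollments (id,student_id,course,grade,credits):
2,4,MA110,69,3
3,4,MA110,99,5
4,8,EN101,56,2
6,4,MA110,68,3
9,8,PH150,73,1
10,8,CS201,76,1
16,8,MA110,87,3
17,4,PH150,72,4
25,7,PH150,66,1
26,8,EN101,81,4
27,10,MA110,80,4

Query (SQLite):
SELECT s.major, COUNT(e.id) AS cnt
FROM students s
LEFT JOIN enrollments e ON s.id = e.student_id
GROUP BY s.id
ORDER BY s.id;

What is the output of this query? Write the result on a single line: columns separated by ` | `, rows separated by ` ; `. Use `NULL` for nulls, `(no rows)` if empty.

Math | 4 ; Chemistry | 1 ; Art | 5 ; Art | 1

LEFT JOIN keeps every students row; unmatched ones get NULL for enrollments columns.
Group by students.id and compute COUNT(e.id). COUNT(col) of an all-NULL group is 0.
  4: ids {2, 3, 6, 17} → COUNT(e.id)=4
  7: ids {25} → COUNT(e.id)=1
  8: ids {4, 9, 10, 16, 26} → COUNT(e.id)=5
  10: ids {27} → COUNT(e.id)=1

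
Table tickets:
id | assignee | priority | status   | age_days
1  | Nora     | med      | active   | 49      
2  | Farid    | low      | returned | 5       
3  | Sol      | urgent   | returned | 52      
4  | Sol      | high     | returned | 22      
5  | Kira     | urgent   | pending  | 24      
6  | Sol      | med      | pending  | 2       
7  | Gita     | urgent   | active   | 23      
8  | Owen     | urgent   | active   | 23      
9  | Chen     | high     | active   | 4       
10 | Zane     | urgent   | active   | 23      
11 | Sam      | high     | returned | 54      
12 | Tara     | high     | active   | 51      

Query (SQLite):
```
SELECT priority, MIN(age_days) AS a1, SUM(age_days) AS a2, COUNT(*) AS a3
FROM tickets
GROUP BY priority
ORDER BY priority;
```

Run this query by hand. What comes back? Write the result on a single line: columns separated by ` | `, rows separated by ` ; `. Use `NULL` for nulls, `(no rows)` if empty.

high | 4 | 131 | 4 ; low | 5 | 5 | 1 ; med | 2 | 51 | 2 ; urgent | 23 | 145 | 5

Group tickets by priority.
Per group compute: MIN(age_days), SUM(age_days), COUNT(*).
  high: ids {4, 9, 11, 12} → MIN(age_days)=4, SUM(age_days)=131, COUNT(*)=4
  low: ids {2} → MIN(age_days)=5, SUM(age_days)=5, COUNT(*)=1
  med: ids {1, 6} → MIN(age_days)=2, SUM(age_days)=51, COUNT(*)=2
  urgent: ids {3, 5, 7, 8, 10} → MIN(age_days)=23, SUM(age_days)=145, COUNT(*)=5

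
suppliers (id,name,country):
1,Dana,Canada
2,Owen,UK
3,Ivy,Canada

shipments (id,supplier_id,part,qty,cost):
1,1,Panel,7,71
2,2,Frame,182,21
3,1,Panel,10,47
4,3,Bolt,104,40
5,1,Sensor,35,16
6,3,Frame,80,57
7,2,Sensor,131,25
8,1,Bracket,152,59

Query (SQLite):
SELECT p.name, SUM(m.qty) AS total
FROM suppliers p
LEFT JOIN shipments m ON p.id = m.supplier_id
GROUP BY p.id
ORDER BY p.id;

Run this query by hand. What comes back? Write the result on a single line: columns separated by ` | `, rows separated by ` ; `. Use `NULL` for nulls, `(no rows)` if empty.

LEFT JOIN keeps every suppliers row; unmatched ones get NULL for shipments columns.
Group by suppliers.id and compute SUM(m.qty). SUM over an all-NULL group is NULL.
  1: ids {1, 3, 5, 8} → SUM(m.qty)=204
  2: ids {2, 7} → SUM(m.qty)=313
  3: ids {4, 6} → SUM(m.qty)=184

Dana | 204 ; Owen | 313 ; Ivy | 184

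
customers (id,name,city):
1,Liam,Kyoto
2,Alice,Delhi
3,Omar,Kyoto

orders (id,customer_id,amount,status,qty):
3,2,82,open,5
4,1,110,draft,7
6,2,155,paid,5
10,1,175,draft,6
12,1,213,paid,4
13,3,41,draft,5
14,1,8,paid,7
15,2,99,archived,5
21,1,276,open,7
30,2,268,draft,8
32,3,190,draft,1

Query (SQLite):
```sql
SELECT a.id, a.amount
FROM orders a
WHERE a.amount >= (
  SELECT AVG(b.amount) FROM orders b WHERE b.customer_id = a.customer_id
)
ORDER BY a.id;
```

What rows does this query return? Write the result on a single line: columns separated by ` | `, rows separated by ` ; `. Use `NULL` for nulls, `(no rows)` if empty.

For each orders row a, compute AVG(amount) over rows sharing a.customer_id.
Keep row a if a.amount >= that per-group AVG.
  customer_id=1: AVG(amount) = 156.4
  customer_id=2: AVG(amount) = 151.0
  customer_id=3: AVG(amount) = 115.5

6 | 155 ; 10 | 175 ; 12 | 213 ; 21 | 276 ; 30 | 268 ; 32 | 190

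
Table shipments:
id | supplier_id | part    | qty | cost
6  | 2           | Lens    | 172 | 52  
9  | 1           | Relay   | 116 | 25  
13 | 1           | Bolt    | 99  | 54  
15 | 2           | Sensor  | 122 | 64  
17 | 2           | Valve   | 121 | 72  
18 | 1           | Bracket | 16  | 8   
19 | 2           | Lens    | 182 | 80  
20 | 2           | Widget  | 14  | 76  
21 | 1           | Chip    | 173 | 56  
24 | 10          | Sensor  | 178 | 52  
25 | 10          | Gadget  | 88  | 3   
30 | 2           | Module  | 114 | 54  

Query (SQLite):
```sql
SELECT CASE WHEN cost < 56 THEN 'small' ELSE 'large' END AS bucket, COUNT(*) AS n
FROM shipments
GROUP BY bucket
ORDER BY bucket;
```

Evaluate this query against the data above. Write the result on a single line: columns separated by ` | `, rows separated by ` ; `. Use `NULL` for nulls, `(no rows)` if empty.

large | 5 ; small | 7

Bucket rows by cost < 56 → 'small' else 'large'; count each bucket.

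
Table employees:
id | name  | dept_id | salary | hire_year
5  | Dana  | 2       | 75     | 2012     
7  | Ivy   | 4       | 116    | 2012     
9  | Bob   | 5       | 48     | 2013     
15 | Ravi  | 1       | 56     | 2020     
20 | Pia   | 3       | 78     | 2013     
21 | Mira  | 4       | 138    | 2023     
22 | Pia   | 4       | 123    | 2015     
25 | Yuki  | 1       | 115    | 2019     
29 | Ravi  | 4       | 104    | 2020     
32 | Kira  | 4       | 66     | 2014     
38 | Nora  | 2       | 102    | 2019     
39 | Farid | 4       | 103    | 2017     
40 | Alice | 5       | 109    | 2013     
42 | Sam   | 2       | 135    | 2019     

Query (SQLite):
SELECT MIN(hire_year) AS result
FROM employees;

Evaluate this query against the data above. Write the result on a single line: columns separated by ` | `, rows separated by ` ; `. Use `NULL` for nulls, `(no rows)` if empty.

2012

All hire_year values: [2012, 2012, 2013, 2020, 2013, 2023, 2015, 2019, 2020, 2014, 2019, 2017, 2013, 2019].
MIN of non-NULL values = 2012.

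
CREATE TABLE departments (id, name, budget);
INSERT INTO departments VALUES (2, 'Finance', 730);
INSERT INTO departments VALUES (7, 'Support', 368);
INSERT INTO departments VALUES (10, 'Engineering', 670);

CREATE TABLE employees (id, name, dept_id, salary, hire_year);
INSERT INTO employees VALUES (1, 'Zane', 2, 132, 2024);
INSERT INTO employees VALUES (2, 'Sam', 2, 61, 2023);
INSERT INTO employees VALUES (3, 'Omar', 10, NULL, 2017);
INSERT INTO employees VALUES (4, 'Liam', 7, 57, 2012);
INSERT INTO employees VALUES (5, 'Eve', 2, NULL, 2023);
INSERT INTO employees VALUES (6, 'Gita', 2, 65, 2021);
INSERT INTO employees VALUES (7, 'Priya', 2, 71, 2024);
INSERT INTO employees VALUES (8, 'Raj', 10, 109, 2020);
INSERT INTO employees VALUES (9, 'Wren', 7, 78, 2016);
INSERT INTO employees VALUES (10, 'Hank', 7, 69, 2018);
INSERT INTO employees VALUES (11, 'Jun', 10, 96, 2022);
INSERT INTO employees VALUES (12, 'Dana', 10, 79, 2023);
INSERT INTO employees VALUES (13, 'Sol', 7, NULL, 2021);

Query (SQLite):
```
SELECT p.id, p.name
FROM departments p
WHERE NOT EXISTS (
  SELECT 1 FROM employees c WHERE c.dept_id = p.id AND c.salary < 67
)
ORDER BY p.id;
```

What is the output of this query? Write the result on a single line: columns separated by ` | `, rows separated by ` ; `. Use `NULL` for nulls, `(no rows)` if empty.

10 | Engineering

For each departments row, check whether any employees with matching dept_id has salary < 67.
Keep rows where that is false.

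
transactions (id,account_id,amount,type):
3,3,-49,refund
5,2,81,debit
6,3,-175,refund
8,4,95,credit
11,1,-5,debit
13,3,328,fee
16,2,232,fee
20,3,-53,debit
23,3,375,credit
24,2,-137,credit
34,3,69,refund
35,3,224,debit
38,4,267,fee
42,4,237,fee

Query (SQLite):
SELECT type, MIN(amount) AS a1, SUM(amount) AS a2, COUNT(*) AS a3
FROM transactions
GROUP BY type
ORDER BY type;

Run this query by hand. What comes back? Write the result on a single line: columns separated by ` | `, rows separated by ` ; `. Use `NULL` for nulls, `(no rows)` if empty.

Group transactions by type.
Per group compute: MIN(amount), SUM(amount), COUNT(*).
  credit: ids {8, 23, 24} → MIN(amount)=-137, SUM(amount)=333, COUNT(*)=3
  debit: ids {5, 11, 20, 35} → MIN(amount)=-53, SUM(amount)=247, COUNT(*)=4
  fee: ids {13, 16, 38, 42} → MIN(amount)=232, SUM(amount)=1064, COUNT(*)=4
  refund: ids {3, 6, 34} → MIN(amount)=-175, SUM(amount)=-155, COUNT(*)=3

credit | -137 | 333 | 3 ; debit | -53 | 247 | 4 ; fee | 232 | 1064 | 4 ; refund | -175 | -155 | 3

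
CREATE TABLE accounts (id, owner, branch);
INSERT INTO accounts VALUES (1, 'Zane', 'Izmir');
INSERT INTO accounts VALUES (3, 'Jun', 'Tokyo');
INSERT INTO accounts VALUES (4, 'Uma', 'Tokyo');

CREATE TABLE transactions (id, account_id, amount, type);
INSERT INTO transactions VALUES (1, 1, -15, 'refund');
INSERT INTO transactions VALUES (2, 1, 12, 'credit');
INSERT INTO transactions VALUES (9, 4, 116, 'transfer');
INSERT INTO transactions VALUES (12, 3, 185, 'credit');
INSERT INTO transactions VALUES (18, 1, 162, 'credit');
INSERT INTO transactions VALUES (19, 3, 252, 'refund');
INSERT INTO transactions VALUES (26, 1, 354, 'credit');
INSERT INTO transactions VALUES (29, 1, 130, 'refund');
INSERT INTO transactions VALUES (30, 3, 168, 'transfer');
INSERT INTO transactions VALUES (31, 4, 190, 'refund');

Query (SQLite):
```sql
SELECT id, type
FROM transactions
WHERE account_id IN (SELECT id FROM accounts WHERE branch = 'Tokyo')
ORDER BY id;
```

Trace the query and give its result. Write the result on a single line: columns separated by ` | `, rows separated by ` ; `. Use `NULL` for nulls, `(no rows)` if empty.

Inner query: accounts.id where branch = 'Tokyo'.
Outer: keep transactions rows whose account_id is in that set.
Inner query → {3, 4}

9 | transfer ; 12 | credit ; 19 | refund ; 30 | transfer ; 31 | refund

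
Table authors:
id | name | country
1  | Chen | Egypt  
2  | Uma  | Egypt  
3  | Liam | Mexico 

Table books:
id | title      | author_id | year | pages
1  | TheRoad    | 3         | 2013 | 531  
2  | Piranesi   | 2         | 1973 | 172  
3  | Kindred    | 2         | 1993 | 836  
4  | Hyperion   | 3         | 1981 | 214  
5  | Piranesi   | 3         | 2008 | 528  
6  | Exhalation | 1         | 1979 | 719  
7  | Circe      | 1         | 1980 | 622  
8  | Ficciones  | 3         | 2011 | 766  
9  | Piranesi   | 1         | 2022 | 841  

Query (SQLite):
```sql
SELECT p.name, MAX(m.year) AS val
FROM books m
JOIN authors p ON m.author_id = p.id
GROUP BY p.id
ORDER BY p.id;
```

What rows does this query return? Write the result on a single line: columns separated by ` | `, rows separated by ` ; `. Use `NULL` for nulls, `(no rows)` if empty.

Join each books row to its authors via author_id.
Group joined rows by authors.id; compute MAX(m.year) per group.
  1: ids {6, 7, 9} → MAX(m.year)=2022
  2: ids {2, 3} → MAX(m.year)=1993
  3: ids {1, 4, 5, 8} → MAX(m.year)=2013

Chen | 2022 ; Uma | 1993 ; Liam | 2013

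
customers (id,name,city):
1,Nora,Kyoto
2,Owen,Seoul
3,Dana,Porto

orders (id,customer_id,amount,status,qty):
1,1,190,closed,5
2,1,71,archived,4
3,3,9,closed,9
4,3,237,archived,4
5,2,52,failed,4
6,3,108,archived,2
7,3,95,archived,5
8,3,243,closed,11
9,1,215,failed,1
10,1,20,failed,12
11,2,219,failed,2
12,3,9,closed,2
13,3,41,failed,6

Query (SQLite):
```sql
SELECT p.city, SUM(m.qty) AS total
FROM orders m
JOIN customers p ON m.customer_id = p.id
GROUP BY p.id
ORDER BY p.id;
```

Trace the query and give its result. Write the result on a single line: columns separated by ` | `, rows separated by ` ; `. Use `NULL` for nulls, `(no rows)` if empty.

Kyoto | 22 ; Seoul | 6 ; Porto | 39

Join each orders row to its customers via customer_id.
Group joined rows by customers.id; compute SUM(m.qty) per group.
  1: ids {1, 2, 9, 10} → SUM(m.qty)=22
  2: ids {5, 11} → SUM(m.qty)=6
  3: ids {3, 4, 6, 7, 8, 12, 13} → SUM(m.qty)=39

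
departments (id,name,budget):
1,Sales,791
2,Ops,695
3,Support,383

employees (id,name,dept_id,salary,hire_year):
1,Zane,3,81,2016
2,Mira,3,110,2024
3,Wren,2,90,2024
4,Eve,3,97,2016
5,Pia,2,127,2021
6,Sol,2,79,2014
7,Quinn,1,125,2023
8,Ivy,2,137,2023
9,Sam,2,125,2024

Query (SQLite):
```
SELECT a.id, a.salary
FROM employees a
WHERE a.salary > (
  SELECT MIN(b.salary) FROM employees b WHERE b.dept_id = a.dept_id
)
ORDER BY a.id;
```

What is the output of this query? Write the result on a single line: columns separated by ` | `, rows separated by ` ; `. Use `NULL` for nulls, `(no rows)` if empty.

For each employees row a, compute MIN(salary) over rows sharing a.dept_id.
Keep row a if a.salary > that per-group MIN.
  dept_id=1: MIN(salary) = 125
  dept_id=2: MIN(salary) = 79
  dept_id=3: MIN(salary) = 81

2 | 110 ; 3 | 90 ; 4 | 97 ; 5 | 127 ; 8 | 137 ; 9 | 125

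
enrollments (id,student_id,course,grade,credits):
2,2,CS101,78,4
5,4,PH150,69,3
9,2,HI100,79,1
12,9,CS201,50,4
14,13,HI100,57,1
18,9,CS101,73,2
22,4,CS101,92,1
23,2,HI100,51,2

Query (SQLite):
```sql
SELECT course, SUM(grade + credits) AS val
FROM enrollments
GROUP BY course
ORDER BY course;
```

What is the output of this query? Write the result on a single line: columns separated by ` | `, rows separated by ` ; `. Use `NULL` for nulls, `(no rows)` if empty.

For each row compute grade + credits.
Group by course; take SUM of the expression per group.
  CS101: ids {2, 18, 22} → SUM(grade + credits)=250
  CS201: ids {12} → SUM(grade + credits)=54
  HI100: ids {9, 14, 23} → SUM(grade + credits)=191
  PH150: ids {5} → SUM(grade + credits)=72

CS101 | 250 ; CS201 | 54 ; HI100 | 191 ; PH150 | 72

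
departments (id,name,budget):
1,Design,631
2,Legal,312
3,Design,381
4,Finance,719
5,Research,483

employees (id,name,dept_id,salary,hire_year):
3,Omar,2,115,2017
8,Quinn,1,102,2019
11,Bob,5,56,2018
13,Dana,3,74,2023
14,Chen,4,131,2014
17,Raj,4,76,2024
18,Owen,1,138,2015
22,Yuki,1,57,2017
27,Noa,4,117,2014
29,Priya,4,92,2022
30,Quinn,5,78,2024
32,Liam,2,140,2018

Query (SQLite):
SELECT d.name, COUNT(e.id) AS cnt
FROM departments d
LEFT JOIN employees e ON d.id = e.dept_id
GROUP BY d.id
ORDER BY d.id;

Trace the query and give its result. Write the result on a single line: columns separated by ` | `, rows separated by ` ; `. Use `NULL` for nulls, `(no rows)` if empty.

Design | 3 ; Legal | 2 ; Design | 1 ; Finance | 4 ; Research | 2

LEFT JOIN keeps every departments row; unmatched ones get NULL for employees columns.
Group by departments.id and compute COUNT(e.id). COUNT(col) of an all-NULL group is 0.
  1: ids {8, 18, 22} → COUNT(e.id)=3
  2: ids {3, 32} → COUNT(e.id)=2
  3: ids {13} → COUNT(e.id)=1
  4: ids {14, 17, 27, 29} → COUNT(e.id)=4
  5: ids {11, 30} → COUNT(e.id)=2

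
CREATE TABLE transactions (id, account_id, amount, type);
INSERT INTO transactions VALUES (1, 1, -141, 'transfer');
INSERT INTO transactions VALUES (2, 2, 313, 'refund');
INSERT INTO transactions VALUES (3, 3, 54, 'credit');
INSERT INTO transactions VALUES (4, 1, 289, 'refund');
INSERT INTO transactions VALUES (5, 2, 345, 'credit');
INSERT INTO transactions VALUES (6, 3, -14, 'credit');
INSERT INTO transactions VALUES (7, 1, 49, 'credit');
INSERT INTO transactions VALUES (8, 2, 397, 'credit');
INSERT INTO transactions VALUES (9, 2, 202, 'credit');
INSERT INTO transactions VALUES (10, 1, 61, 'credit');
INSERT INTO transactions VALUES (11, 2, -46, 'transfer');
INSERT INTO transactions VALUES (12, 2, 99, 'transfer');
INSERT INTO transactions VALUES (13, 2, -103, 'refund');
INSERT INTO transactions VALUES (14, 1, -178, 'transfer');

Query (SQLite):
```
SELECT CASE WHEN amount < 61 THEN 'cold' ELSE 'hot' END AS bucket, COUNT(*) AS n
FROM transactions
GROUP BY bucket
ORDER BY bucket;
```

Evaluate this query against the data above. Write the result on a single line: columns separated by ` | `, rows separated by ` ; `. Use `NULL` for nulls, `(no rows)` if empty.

cold | 7 ; hot | 7

Bucket rows by amount < 61 → 'cold' else 'hot'; count each bucket.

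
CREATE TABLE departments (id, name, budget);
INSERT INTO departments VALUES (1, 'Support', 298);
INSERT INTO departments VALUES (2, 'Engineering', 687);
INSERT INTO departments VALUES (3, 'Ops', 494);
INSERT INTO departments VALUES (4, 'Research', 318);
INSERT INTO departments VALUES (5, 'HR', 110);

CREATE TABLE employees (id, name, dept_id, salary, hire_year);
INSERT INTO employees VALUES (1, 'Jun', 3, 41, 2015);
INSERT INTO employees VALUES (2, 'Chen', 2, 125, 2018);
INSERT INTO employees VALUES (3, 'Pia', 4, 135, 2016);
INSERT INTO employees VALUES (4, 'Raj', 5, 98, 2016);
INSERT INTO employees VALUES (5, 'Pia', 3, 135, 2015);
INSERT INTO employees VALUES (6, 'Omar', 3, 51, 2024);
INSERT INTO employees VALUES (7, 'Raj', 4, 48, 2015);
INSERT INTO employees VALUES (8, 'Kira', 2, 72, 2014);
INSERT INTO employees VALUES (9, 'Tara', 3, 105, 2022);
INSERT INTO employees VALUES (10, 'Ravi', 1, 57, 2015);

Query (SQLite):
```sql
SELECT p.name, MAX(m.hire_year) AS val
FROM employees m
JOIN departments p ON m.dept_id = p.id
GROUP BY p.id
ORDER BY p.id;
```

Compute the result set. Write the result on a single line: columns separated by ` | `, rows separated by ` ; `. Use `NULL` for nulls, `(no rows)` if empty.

Join each employees row to its departments via dept_id.
Group joined rows by departments.id; compute MAX(m.hire_year) per group.
  1: ids {10} → MAX(m.hire_year)=2015
  2: ids {2, 8} → MAX(m.hire_year)=2018
  3: ids {1, 5, 6, 9} → MAX(m.hire_year)=2024
  4: ids {3, 7} → MAX(m.hire_year)=2016
  5: ids {4} → MAX(m.hire_year)=2016

Support | 2015 ; Engineering | 2018 ; Ops | 2024 ; Research | 2016 ; HR | 2016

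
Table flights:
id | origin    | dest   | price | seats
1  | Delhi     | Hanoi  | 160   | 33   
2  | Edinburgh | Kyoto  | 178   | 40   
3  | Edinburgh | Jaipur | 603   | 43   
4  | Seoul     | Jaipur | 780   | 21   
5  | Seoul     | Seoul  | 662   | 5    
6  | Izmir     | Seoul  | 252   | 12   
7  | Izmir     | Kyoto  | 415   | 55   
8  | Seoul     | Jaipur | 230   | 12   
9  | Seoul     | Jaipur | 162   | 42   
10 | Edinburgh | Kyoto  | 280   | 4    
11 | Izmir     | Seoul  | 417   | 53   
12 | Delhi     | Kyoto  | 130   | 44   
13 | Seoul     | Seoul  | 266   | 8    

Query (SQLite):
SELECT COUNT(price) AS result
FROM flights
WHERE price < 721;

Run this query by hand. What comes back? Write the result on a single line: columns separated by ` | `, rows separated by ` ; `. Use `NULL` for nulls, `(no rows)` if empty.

Rows where price < 721 → price values: [160, 178, 603, 662, 252, 415, 230, 162, 280, 417, 130, 266].
COUNT(price) counts non-NULL values → 12.

12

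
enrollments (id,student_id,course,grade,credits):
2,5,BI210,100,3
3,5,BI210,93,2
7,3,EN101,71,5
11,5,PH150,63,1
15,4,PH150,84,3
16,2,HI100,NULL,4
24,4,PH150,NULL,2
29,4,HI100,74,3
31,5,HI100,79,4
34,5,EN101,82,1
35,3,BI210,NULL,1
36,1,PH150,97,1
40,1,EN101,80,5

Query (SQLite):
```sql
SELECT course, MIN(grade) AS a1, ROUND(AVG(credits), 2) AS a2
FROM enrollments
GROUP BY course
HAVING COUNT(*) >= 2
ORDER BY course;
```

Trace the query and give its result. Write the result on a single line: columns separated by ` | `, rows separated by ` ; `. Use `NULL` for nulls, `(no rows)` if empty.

Group enrollments by course.
Per group compute: MIN(grade), ROUND(AVG(credits), 2).
HAVING: drop groups with fewer than 2 rows.
  BI210: ids {2, 3, 35} → MIN(grade)=93, ROUND(AVG(credits), 2)=2
  EN101: ids {7, 34, 40} → MIN(grade)=71, ROUND(AVG(credits), 2)=3.67
  HI100: ids {16, 29, 31} → MIN(grade)=74, ROUND(AVG(credits), 2)=3.67
  PH150: ids {11, 15, 24, 36} → MIN(grade)=63, ROUND(AVG(credits), 2)=1.75

BI210 | 93 | 2 ; EN101 | 71 | 3.67 ; HI100 | 74 | 3.67 ; PH150 | 63 | 1.75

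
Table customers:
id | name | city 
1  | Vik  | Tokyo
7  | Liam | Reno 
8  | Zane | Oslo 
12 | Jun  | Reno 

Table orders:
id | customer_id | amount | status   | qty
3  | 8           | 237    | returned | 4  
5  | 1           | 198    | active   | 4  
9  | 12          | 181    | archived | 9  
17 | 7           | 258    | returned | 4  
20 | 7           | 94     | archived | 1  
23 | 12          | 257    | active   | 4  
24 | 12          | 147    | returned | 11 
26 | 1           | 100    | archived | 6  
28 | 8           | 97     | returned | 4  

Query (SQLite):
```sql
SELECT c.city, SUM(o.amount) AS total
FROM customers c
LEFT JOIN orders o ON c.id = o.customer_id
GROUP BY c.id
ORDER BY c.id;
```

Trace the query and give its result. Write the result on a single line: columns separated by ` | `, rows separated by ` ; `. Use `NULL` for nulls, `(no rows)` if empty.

LEFT JOIN keeps every customers row; unmatched ones get NULL for orders columns.
Group by customers.id and compute SUM(o.amount). SUM over an all-NULL group is NULL.
  1: ids {5, 26} → SUM(o.amount)=298
  7: ids {17, 20} → SUM(o.amount)=352
  8: ids {3, 28} → SUM(o.amount)=334
  12: ids {9, 23, 24} → SUM(o.amount)=585

Tokyo | 298 ; Reno | 352 ; Oslo | 334 ; Reno | 585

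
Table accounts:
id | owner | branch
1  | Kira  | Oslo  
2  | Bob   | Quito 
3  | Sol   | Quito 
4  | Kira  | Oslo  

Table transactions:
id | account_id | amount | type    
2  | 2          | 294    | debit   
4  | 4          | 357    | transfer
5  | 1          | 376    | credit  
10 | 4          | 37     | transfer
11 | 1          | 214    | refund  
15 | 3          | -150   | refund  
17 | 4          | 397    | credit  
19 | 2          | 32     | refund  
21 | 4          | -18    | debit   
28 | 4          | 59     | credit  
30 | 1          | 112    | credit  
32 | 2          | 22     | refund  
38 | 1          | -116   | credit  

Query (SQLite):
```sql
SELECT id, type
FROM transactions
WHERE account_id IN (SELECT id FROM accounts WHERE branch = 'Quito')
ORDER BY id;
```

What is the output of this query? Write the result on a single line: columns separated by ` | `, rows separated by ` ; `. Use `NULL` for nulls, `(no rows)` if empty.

Inner query: accounts.id where branch = 'Quito'.
Outer: keep transactions rows whose account_id is in that set.
Inner query → {2, 3}

2 | debit ; 15 | refund ; 19 | refund ; 32 | refund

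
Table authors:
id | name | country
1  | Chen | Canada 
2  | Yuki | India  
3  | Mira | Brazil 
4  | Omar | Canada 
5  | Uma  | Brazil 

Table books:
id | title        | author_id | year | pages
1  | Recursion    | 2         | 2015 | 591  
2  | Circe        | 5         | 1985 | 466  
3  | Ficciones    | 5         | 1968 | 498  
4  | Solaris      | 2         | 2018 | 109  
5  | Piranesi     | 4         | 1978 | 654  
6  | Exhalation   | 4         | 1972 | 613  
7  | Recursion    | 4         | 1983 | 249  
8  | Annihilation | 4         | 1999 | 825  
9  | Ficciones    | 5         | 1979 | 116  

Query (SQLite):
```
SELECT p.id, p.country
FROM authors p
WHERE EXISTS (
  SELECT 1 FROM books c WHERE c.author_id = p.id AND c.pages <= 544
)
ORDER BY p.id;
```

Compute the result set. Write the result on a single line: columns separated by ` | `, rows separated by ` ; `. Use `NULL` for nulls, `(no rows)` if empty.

For each authors row, check whether any books with matching author_id has pages <= 544.
Keep rows where that is true.

2 | India ; 4 | Canada ; 5 | Brazil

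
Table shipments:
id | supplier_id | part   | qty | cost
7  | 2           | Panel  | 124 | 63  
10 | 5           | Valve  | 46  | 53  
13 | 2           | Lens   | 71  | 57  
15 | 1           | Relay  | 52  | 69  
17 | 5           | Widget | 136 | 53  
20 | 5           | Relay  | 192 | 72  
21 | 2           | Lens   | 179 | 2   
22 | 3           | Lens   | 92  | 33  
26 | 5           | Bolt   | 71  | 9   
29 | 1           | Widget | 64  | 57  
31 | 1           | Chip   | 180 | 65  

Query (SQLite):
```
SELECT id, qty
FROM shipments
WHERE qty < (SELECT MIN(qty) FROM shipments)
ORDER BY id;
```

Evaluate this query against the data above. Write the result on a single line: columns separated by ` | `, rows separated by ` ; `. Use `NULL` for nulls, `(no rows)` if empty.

Scalar subquery: MIN(qty) over all shipments rows = 46.
Keep rows where qty < that value.

(no rows)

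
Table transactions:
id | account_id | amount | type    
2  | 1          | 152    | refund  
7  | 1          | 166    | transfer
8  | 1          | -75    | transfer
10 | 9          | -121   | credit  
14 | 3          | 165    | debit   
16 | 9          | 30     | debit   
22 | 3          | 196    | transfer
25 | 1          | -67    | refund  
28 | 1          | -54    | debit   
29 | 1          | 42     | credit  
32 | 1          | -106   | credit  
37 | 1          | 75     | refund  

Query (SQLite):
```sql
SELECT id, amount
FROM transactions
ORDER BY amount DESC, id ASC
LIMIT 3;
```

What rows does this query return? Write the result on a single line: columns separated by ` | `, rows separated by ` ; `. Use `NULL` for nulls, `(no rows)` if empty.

22 | 196 ; 7 | 166 ; 14 | 165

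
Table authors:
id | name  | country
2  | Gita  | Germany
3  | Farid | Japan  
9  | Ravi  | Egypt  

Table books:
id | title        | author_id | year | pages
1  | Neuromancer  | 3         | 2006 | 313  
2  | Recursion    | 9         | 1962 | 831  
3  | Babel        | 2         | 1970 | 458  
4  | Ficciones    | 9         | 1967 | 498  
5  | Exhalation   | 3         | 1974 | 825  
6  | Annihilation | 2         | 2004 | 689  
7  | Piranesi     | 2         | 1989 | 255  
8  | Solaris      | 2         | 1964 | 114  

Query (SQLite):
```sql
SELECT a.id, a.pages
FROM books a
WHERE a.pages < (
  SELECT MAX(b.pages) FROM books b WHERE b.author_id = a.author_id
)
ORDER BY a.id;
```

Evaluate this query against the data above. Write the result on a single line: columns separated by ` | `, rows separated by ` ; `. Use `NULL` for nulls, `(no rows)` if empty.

1 | 313 ; 3 | 458 ; 4 | 498 ; 7 | 255 ; 8 | 114

For each books row a, compute MAX(pages) over rows sharing a.author_id.
Keep row a if a.pages < that per-group MAX.
  author_id=2: MAX(pages) = 689
  author_id=3: MAX(pages) = 825
  author_id=9: MAX(pages) = 831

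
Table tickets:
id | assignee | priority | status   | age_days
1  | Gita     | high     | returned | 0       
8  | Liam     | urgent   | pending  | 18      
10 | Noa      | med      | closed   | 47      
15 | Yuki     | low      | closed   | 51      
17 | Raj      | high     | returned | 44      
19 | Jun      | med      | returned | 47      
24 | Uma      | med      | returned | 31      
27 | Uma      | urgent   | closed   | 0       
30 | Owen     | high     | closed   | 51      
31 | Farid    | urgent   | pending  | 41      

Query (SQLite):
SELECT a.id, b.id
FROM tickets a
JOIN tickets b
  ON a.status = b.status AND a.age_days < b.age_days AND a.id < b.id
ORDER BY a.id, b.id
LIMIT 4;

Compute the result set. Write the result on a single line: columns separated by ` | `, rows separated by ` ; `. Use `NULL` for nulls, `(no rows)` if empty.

Pairs (a,b) with same status, a.age_days < b.age_days, a.id < b.id.
status groups: closed:{10,15,27,30} pending:{8,31} returned:{1,17,19,24}
Ordered by (a.id, b.id); first 4.

1 | 17 ; 1 | 19 ; 1 | 24 ; 8 | 31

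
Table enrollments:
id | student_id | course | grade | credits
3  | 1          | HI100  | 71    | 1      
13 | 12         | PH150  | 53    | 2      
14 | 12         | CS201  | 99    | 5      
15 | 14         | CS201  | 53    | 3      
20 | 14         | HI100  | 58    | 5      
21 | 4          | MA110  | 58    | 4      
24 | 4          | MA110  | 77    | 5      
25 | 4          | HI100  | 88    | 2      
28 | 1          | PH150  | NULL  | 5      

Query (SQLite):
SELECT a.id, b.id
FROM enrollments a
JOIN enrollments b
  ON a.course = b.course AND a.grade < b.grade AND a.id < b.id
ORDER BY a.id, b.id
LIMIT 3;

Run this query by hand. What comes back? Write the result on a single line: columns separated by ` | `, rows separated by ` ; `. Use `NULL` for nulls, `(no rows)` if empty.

Pairs (a,b) with same course, a.grade < b.grade, a.id < b.id.
course groups: CS201:{14,15} HI100:{3,20,25} MA110:{21,24} PH150:{13,28}
Ordered by (a.id, b.id); first 3.

3 | 25 ; 20 | 25 ; 21 | 24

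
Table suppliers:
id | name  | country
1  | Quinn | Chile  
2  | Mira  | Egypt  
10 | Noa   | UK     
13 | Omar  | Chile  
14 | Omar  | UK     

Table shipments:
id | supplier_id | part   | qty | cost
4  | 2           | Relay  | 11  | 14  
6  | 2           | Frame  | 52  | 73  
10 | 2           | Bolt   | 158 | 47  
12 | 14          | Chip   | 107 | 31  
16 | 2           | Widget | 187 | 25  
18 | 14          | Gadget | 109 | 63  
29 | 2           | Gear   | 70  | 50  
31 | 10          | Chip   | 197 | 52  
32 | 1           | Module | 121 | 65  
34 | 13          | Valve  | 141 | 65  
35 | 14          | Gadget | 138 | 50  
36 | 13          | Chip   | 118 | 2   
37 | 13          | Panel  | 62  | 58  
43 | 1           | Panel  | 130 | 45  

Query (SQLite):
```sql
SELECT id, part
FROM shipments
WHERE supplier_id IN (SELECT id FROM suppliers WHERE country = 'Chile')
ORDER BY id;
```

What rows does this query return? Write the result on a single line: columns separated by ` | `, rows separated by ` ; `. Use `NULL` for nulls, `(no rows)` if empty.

Inner query: suppliers.id where country = 'Chile'.
Outer: keep shipments rows whose supplier_id is in that set.
Inner query → {1, 13}

32 | Module ; 34 | Valve ; 36 | Chip ; 37 | Panel ; 43 | Panel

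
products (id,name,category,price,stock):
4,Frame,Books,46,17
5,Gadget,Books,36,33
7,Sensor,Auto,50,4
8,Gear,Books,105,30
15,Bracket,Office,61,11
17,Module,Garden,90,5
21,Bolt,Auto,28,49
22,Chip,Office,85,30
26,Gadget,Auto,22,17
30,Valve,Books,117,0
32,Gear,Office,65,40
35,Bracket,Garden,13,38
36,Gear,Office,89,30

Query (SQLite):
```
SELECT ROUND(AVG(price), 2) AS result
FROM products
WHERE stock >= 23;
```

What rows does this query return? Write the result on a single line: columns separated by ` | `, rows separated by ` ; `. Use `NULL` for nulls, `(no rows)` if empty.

60.14

Rows where stock >= 23 → price values: [36, 105, 28, 85, 65, 13, 89].
AVG = 421 / 7 (rounded to 2 dp).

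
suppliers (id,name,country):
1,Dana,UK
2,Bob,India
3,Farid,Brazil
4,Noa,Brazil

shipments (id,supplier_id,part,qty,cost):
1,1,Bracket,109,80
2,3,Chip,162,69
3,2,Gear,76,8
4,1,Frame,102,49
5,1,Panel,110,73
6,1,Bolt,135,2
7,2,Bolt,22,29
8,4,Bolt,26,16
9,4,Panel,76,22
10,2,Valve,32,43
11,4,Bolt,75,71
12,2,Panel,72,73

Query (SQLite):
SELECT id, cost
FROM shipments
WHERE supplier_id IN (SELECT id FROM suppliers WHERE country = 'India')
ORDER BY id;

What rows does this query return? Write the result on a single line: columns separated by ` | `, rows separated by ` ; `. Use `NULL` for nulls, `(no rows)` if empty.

3 | 8 ; 7 | 29 ; 10 | 43 ; 12 | 73

Inner query: suppliers.id where country = 'India'.
Outer: keep shipments rows whose supplier_id is in that set.
Inner query → {2}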